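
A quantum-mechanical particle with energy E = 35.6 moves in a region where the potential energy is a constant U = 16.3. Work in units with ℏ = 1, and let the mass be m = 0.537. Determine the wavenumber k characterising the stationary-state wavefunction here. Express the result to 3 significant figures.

k = 4.55

With E > U the solution is oscillatory, ψ ∝ e^{±ikx} with k = √(2m(E − U))/ℏ.
k = √(2 × 0.537 × 19.3) = 4.553.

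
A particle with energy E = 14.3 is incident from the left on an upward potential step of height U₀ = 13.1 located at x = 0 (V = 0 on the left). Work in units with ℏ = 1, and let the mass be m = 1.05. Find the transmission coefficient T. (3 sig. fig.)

T = 0.697

The wavenumbers are k₁ = √(2mE)/ℏ = 5.480 on the left and k₂ = √(2m(E − U₀))/ℏ = 1.587 on the right.
Continuity of ψ and ψ′ at the step yields the reflection amplitude r = (k₁ − k₂)/(k₁ + k₂) = 0.5508; thus R = |r|² = 0.3033, T = 0.6967.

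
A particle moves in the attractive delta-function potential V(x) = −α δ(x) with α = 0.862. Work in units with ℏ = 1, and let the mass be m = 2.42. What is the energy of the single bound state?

For x ≠ 0 the bound state is ψ ∝ e^{−κ|x|}; integrating the TISE across the delta gives the cusp condition 2κ = 2mα/ℏ², so κ = 2.086.
Then E = −ℏ²κ²/(2m) = −mα²/(2ℏ²) = -0.8991.

E = -0.899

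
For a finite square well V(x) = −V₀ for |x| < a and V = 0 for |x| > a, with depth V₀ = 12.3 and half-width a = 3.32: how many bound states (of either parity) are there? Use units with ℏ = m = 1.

N = 11

Define the well-strength parameter z₀ = (a/ℏ)√(2mV₀) = 3.32 × √(2·1·12.3) = 16.47.
A new bound state (alternating even/odd) appears each time z₀ passes a multiple of π/2, so N = ⌊2z₀/π⌋ + 1 = ⌊10.48⌋ + 1 = 11.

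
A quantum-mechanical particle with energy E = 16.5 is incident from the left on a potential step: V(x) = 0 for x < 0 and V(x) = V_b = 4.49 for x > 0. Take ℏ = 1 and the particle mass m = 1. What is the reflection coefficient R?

R = 0.00628

On each side the TISE gives plane waves with k = √(2m(E − V))/ℏ: k₁ = √(2·1·16.5) = 5.745, k₂ = √(2·1·12.01) = 4.901.
Continuity of ψ and ψ′ at the step yields the reflection amplitude r = (k₁ − k₂)/(k₁ + k₂) = 0.07924; thus R = |r|² = 0.006279, T = 0.9937.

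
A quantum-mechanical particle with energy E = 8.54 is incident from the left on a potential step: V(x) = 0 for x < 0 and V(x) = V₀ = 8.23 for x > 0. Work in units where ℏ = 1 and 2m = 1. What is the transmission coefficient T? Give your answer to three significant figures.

On each side the TISE gives plane waves with k = √(2m(E − V))/ℏ: k₁ = √(2·½·8.54) = 2.922, k₂ = √(2·½·0.31) = 0.5568.
Continuity of ψ and ψ′ at the step yields the reflection amplitude r = (k₁ − k₂)/(k₁ + k₂) = 0.6799; thus R = |r|² = 0.4623, T = 0.5377.

T = 0.538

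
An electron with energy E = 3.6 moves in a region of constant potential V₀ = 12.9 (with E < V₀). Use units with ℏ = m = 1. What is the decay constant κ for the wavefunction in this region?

Since E < V₀ the TISE in this region is ψ'' = κ²ψ with κ = √(2m(V₀ − E))/ℏ.
κ = √(2 × 1 × 9.3) = 4.313.

κ = 4.31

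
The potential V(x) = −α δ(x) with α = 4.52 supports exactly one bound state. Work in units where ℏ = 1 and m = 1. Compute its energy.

E = -10.2

The bound state is ψ(x) = √κ e^{−κ|x|}. The derivative jump ψ'(0⁺) − ψ'(0⁻) = −(2mα/ℏ²)ψ(0) fixes κ = mα/ℏ² = 4.520.
Then E = −ℏ²κ²/(2m) = −mα²/(2ℏ²) = -10.22.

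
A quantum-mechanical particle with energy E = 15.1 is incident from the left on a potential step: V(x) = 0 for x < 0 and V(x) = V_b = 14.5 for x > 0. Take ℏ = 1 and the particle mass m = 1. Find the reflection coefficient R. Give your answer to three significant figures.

R = 0.446

The wavenumbers are k₁ = √(2mE)/ℏ = 5.495 on the left and k₂ = √(2m(E − V_b))/ℏ = 1.095 on the right.
Matching ψ and ψ′ at x = 0 gives r = (k₁ − k₂)/(k₁ + k₂), so R = r² = 0.4457 and T = 1 − R = 0.5543.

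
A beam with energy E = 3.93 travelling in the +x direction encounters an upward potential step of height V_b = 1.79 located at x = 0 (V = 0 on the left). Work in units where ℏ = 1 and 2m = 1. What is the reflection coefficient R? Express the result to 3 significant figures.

The wavenumbers are k₁ = √(2mE)/ℏ = 1.982 on the left and k₂ = √(2m(E − V_b))/ℏ = 1.463 on the right.
Matching ψ and ψ′ at x = 0 gives r = (k₁ − k₂)/(k₁ + k₂), so R = r² = 0.02274 and T = 1 − R = 0.9773.

R = 0.0227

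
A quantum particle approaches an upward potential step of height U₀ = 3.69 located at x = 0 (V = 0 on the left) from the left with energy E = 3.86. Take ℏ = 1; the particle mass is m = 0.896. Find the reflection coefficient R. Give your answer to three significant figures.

R = 0.427

On each side the TISE gives plane waves with k = √(2m(E − V))/ℏ: k₁ = √(2·0.896·3.86) = 2.630, k₂ = √(2·0.896·0.17) = 0.5519.
Matching ψ and ψ′ at x = 0 gives r = (k₁ − k₂)/(k₁ + k₂), so R = r² = 0.4265 and T = 1 − R = 0.5735.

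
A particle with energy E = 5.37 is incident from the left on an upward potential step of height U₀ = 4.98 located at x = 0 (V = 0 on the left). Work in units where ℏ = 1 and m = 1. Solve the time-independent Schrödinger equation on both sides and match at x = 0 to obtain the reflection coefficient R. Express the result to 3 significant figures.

R = 0.331

On each side the TISE gives plane waves with k = √(2m(E − V))/ℏ: k₁ = √(2·1·5.37) = 3.277, k₂ = √(2·1·0.39) = 0.8832.
Continuity of ψ and ψ′ at the step yields the reflection amplitude r = (k₁ − k₂)/(k₁ + k₂) = 0.5754; thus R = |r|² = 0.3311, T = 0.6689.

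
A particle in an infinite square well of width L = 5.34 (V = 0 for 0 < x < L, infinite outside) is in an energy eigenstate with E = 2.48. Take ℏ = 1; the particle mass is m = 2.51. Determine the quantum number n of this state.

n = 6

For an infinite well E_n = n²π²ℏ²/(2mL²), so n = (L/πℏ)√(2mE).
n = (5.34/π) × √(2 × 2.51 × 2.48) = 5.997 → n = 6.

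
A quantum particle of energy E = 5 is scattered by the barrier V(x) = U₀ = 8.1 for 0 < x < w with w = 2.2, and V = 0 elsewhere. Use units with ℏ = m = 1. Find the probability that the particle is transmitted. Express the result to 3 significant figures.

T = 0.0000660

E < U₀: inside the barrier ψ ∝ e^{±κx} with κ = √(2m(U₀ − E))/ℏ = 2.490.
κw = 5.478, sinh(κw) = 119.7.
The exact tunnelling result is T⁻¹ = 1 + U₀² sinh²(κw) / [4E(U₀ − E)] = 15160, so T = 0.0000660.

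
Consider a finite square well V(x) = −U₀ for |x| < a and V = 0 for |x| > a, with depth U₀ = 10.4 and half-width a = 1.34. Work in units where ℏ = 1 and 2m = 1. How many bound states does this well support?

The dimensionless depth is z₀ = a√(2mU₀)/ℏ = 1.34 × √(10.40) = 4.321.
A new bound state (alternating even/odd) appears each time z₀ passes a multiple of π/2, so N = ⌊2z₀/π⌋ + 1 = ⌊2.751⌋ + 1 = 3.

N = 3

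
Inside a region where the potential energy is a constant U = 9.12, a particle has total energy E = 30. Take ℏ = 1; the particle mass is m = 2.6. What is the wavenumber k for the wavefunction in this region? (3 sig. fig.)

k = 10.4

With E > U the solution is oscillatory, ψ ∝ e^{±ikx} with k = √(2m(E − U))/ℏ.
k = √(2 × 2.6 × 20.88) = 10.42.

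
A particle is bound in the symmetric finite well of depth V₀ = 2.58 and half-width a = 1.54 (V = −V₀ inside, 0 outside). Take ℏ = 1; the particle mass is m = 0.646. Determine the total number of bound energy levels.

N = 2

The dimensionless depth is z₀ = a√(2mV₀)/ℏ = 1.54 × √(3.333) = 2.812.
A new bound state (alternating even/odd) appears each time z₀ passes a multiple of π/2, so N = ⌊2z₀/π⌋ + 1 = ⌊1.790⌋ + 1 = 2.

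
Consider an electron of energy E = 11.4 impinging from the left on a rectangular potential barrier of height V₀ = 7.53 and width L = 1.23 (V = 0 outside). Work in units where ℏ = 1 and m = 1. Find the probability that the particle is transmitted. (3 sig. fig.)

Above the barrier the interior wavenumber is k₂ = √(2m(E − V₀))/ℏ = 2.782, giving phase k₂L = 3.422.
Matching at both interfaces gives T⁻¹ = 1 + V₀² sin²(k₂L) / [4E(E − V₀)] = 1.025, hence T = 0.976.

T = 0.976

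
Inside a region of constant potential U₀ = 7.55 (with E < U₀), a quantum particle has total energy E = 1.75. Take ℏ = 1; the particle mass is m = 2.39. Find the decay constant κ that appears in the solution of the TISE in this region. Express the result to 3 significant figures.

Since E < U₀ the TISE in this region is ψ'' = κ²ψ with κ = √(2m(U₀ − E))/ℏ.
κ = √(2 × 2.39 × 5.8) = 5.265.

κ = 5.27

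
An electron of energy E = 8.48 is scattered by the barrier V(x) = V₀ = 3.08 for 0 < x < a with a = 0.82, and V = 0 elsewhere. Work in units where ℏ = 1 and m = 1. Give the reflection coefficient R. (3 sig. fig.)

Above the barrier the interior wavenumber is k₂ = √(2m(E − V₀))/ℏ = 3.286, giving phase k₂a = 2.695.
T = [1 + V₀² sin²(k₂a) / (4E(E − V₀))]⁻¹ = 1/1.010 = 0.990.
R = 1 − T = 0.00958.

R = 0.00958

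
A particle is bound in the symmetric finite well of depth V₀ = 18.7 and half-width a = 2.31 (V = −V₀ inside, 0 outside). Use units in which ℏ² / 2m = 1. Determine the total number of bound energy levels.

The dimensionless depth is z₀ = a√(2mV₀)/ℏ = 2.31 × √(18.70) = 9.989.
The even/odd transcendental equations gain one root per π/2 in z₀, giving N = 1 + ⌊2z₀/π⌋ = 1 + ⌊6.359⌋ = 7.

N = 7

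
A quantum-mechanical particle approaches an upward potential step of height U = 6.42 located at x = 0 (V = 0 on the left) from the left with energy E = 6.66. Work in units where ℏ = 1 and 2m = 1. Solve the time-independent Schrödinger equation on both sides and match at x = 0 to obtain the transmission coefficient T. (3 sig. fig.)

T = 0.536

On each side the TISE gives plane waves with k = √(2m(E − V))/ℏ: k₁ = √(2·½·6.66) = 2.581, k₂ = √(2·½·0.24) = 0.4899.
Matching ψ and ψ′ at x = 0 gives r = (k₁ − k₂)/(k₁ + k₂), so R = r² = 0.4636 and T = 1 − R = 0.5364.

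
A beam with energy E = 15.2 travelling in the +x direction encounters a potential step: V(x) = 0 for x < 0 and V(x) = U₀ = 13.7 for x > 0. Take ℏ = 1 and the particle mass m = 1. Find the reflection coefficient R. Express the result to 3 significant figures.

On each side the TISE gives plane waves with k = √(2m(E − V))/ℏ: k₁ = √(2·1·15.2) = 5.514, k₂ = √(2·1·1.5) = 1.732.
Matching ψ and ψ′ at x = 0 gives r = (k₁ − k₂)/(k₁ + k₂), so R = r² = 0.2724 and T = 1 − R = 0.7276.

R = 0.272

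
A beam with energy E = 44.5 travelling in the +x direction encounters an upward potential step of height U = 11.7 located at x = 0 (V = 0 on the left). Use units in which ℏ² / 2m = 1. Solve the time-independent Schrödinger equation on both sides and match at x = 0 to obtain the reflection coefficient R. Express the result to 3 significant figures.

R = 0.00579

The wavenumbers are k₁ = √(2mE)/ℏ = 6.671 on the left and k₂ = √(2m(E − U))/ℏ = 5.727 on the right.
Continuity of ψ and ψ′ at the step yields the reflection amplitude r = (k₁ − k₂)/(k₁ + k₂) = 0.07612; thus R = |r|² = 0.005794, T = 0.9942.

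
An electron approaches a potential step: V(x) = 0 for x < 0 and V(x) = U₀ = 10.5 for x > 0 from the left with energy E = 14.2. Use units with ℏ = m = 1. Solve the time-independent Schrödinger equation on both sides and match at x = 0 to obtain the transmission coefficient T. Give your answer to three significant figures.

T = 0.895

On each side the TISE gives plane waves with k = √(2m(E − V))/ℏ: k₁ = √(2·1·14.2) = 5.329, k₂ = √(2·1·3.7) = 2.720.
Continuity of ψ and ψ′ at the step yields the reflection amplitude r = (k₁ − k₂)/(k₁ + k₂) = 0.3241; thus R = |r|² = 0.1050, T = 0.8950.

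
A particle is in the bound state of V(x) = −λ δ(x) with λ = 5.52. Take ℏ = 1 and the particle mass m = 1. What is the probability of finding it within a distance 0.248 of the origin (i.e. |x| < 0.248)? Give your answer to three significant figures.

P = 0.935

The normalised bound state is ψ = √κ e^{−κ|x|} with κ = mλ/ℏ² = 5.520.
P(|x| < d) = ∫_{−d}^{d} κ e^{−2κ|x|} dx = 1 − e^{−2κd} = 1 − e^{−2.738} = 0.9353.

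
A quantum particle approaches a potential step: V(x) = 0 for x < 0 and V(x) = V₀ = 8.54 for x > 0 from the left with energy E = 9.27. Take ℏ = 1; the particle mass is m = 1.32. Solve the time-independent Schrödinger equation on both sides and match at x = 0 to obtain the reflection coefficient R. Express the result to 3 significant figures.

R = 0.316

The wavenumbers are k₁ = √(2mE)/ℏ = 4.947 on the left and k₂ = √(2m(E − V₀))/ℏ = 1.388 on the right.
Continuity of ψ and ψ′ at the step yields the reflection amplitude r = (k₁ − k₂)/(k₁ + k₂) = 0.5617; thus R = |r|² = 0.3156, T = 0.6844.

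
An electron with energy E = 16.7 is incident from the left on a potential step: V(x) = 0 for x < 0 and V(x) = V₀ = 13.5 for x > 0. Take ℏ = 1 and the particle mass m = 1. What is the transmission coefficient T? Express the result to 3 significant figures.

On each side the TISE gives plane waves with k = √(2m(E − V))/ℏ: k₁ = √(2·1·16.7) = 5.779, k₂ = √(2·1·3.2) = 2.530.
Continuity of ψ and ψ′ at the step yields the reflection amplitude r = (k₁ − k₂)/(k₁ + k₂) = 0.3911; thus R = |r|² = 0.1529, T = 0.8471.

T = 0.847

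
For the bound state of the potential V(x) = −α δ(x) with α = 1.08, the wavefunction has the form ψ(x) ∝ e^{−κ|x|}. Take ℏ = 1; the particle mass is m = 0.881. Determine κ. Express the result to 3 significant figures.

κ = 0.951

Integrate −(ℏ²/2m)ψ'' − αδ(x)ψ = Eψ from −ε to +ε: the ψ'' term gives ψ'(0⁺) − ψ'(0⁻) and the δ term gives −(2mα/ℏ²)ψ(0).
With ψ ∝ e^{−κ|x|} this yields −2κ = −2mα/ℏ², so κ = mα/ℏ² = 0.9515.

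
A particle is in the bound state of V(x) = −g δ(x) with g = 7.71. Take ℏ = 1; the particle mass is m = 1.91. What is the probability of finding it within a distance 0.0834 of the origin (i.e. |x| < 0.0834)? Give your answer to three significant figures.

P = 0.914

The normalised bound state is ψ = √κ e^{−κ|x|} with κ = mg/ℏ² = 14.73.
P(|x| < d) = ∫_{−d}^{d} κ e^{−2κ|x|} dx = 1 − e^{−2κd} = 1 − e^{−2.456} = 0.9142.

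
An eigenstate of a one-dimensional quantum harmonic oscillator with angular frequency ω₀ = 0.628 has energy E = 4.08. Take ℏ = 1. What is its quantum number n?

Invert E_n = (n + ½)ℏω₀: n = E/ℏω₀ − ½ = 5.997, so n = 6.

n = 6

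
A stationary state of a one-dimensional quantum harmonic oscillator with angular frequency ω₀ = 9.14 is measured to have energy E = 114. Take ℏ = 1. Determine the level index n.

n = 12

E_n = ℏω₀(n + ½) ⇒ n = E/(ℏω₀) − ½ = 114/9.14 − 0.5 = 11.973 → n = 12.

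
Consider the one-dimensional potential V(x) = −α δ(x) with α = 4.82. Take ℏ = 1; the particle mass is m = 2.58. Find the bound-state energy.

E = -30.0

For x ≠ 0 the bound state is ψ ∝ e^{−κ|x|}; integrating the TISE across the delta gives the cusp condition 2κ = 2mα/ℏ², so κ = 12.44.
Then E = −ℏ²κ²/(2m) = −mα²/(2ℏ²) = -29.97.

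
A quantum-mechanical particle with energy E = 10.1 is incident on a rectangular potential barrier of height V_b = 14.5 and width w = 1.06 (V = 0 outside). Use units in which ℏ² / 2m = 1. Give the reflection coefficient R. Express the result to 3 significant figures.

Since E < V_b the interior solution is evanescent with decay constant κ = √(2m(V_b − E))/ℏ = 2.098.
κw = 2.223, sinh(κw) = 4.566.
The exact tunnelling result is T⁻¹ = 1 + V_b² sinh²(κw) / [4E(V_b − E)] = 25.65, so T = 0.0390.
R = 1 − T = 0.961.

R = 0.961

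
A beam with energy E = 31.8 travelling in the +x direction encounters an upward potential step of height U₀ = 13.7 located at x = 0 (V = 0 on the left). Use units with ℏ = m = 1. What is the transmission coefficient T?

On each side the TISE gives plane waves with k = √(2m(E − V))/ℏ: k₁ = √(2·1·31.8) = 7.975, k₂ = √(2·1·18.1) = 6.017.
Matching ψ and ψ′ at x = 0 gives r = (k₁ − k₂)/(k₁ + k₂), so R = r² = 0.01959 and T = 1 − R = 0.9804.

T = 0.980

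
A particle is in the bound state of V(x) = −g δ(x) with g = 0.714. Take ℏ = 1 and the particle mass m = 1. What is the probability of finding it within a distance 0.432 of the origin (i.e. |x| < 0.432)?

The normalised bound state is ψ = √κ e^{−κ|x|} with κ = mg/ℏ² = 0.7140.
P(|x| < d) = ∫_{−d}^{d} κ e^{−2κ|x|} dx = 1 − e^{−2κd} = 1 − e^{−0.6169} = 0.4604.

P = 0.460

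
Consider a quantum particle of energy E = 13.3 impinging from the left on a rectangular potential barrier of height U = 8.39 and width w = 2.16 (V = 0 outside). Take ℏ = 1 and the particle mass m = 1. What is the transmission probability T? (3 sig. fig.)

T = 0.945

E > U: inside the barrier k₂ = √(2m(E − U))/ℏ = 3.134, k₂w = 6.769.
Matching at both interfaces gives T⁻¹ = 1 + U² sin²(k₂w) / [4E(E − U)] = 1.059, hence T = 0.945.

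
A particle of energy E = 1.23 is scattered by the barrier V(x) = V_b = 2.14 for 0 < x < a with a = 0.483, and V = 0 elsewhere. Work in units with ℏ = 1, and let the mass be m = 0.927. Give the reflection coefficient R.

R = 0.314

Since E < V_b the interior solution is evanescent with decay constant κ = √(2m(V_b − E))/ℏ = 1.299.
κa = 0.6274, sinh(κa) = 0.6693.
The exact tunnelling result is T⁻¹ = 1 + V_b² sinh²(κa) / [4E(V_b − E)] = 1.458, so T = 0.686.
R = 1 − T = 0.314.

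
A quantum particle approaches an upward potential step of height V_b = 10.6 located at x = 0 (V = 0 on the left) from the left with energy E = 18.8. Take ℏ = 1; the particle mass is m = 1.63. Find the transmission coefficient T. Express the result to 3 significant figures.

On each side the TISE gives plane waves with k = √(2m(E − V))/ℏ: k₁ = √(2·1.63·18.8) = 7.829, k₂ = √(2·1.63·8.2) = 5.170.
Continuity of ψ and ψ′ at the step yields the reflection amplitude r = (k₁ − k₂)/(k₁ + k₂) = 0.2045; thus R = |r|² = 0.04182, T = 0.9582.

T = 0.958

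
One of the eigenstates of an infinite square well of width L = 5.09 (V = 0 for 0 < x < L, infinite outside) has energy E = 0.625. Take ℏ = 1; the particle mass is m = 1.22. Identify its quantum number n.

From E_n = n²π²ℏ²/(2mL²) invert to n = √(2mL²E)/(πℏ).
n = (5.09/π) × √(2 × 1.22 × 0.625) = 2.001 → n = 2.

n = 2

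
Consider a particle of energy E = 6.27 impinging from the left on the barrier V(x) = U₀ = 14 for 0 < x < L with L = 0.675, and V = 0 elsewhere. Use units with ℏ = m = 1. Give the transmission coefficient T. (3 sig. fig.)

T = 0.0194

Since E < U₀ the interior solution is evanescent with decay constant κ = √(2m(U₀ − E))/ℏ = 3.932.
κL = 2.654, sinh(κL) = 7.071.
Matching ψ, ψ′ at both faces gives T = [1 + U₀² sinh²(κL) / (4E(U₀ − E))]⁻¹ = 1/51.54 = 0.0194.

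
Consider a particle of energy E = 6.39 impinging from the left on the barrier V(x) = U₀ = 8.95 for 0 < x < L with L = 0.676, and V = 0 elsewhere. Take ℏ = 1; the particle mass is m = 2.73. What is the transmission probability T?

E < U₀: inside the barrier ψ ∝ e^{±κx} with κ = √(2m(U₀ − E))/ℏ = 3.739.
κL = 2.527, sinh(κL) = 6.220.
The exact tunnelling result is T⁻¹ = 1 + U₀² sinh²(κL) / [4E(U₀ − E)] = 48.36, so T = 0.0207.

T = 0.0207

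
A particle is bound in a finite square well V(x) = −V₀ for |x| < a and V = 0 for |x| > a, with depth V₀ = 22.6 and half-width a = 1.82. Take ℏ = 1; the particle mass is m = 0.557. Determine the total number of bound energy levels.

Define the well-strength parameter z₀ = (a/ℏ)√(2mV₀) = 1.82 × √(2·0.557·22.6) = 9.132.
The even/odd transcendental equations gain one root per π/2 in z₀, giving N = 1 + ⌊2z₀/π⌋ = 1 + ⌊5.814⌋ = 6.

N = 6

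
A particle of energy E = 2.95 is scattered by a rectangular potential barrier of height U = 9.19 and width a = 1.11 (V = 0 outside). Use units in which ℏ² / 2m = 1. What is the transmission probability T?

Since E < U the interior solution is evanescent with decay constant κ = √(2m(U − E))/ℏ = 2.498.
κa = 2.773, sinh(κa) = 7.970.
The exact tunnelling result is T⁻¹ = 1 + U² sinh²(κa) / [4E(U − E)] = 73.86, so T = 0.0135.

T = 0.0135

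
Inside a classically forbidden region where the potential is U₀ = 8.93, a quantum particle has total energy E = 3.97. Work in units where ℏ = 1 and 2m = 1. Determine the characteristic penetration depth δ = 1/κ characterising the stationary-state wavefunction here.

Since E < U₀ the TISE in this region is ψ'' = κ²ψ with κ = √(2m(U₀ − E))/ℏ.
κ = √(2 × 0.5 × 4.96) = 2.227. The penetration depth is δ = 1/κ = 0.449.

δ = 0.449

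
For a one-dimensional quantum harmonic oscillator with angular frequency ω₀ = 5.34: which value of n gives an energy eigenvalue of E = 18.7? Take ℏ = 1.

n = 3

E_n = ℏω₀(n + ½) ⇒ n = E/(ℏω₀) − ½ = 18.7/5.34 − 0.5 = 3.002 → n = 3.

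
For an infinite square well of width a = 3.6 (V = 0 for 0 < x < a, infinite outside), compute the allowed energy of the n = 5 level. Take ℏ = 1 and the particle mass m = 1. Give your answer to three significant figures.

E = 9.52

The infinite-well eigenfunctions ψ_n = √(2/a) sin(nπx/a) vanish at both walls, giving E_n = n²π²ℏ²/(2ma²).
E_5 = 5² × π² / (2 × 1 × 3.6²) = 9.519.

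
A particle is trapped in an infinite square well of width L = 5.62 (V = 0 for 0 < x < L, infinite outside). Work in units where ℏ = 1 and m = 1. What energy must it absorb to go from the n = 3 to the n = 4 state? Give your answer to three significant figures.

E_n = n²π²ℏ²/(2mL²), so ΔE = (4² − 3²) π²ℏ²/(2mL²).
ΔE = 7 × π² / (2 × 1 × 5.62²) = 1.094.

ΔE = 1.09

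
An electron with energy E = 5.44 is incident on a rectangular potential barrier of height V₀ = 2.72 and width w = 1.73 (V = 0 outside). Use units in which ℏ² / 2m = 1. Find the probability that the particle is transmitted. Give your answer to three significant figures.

Above the barrier the interior wavenumber is k₂ = √(2m(E − V₀))/ℏ = 1.649, giving phase k₂w = 2.853.
Matching at both interfaces gives T⁻¹ = 1 + V₀² sin²(k₂w) / [4E(E − V₀)] = 1.010, hence T = 0.990.

T = 0.990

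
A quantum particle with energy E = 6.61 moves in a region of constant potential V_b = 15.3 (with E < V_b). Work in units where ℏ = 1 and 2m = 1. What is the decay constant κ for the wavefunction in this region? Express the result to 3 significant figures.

κ = 2.95

Since E < V_b the TISE in this region is ψ'' = κ²ψ with κ = √(2m(V_b − E))/ℏ.
κ = √(2 × 0.5 × 8.69) = 2.948.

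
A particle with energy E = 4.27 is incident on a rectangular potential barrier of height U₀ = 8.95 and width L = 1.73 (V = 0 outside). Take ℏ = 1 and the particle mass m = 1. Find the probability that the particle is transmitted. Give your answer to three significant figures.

T = 0.000101

E < U₀: inside the barrier ψ ∝ e^{±κx} with κ = √(2m(U₀ − E))/ℏ = 3.059.
κL = 5.293, sinh(κL) = 99.45.
Matching ψ, ψ′ at both faces gives T = [1 + U₀² sinh²(κL) / (4E(U₀ − E))]⁻¹ = 1/9911 = 0.000101.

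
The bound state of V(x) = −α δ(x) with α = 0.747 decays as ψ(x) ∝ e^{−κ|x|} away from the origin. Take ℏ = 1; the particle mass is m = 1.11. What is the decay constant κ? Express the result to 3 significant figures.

κ = 0.829

Integrate −(ℏ²/2m)ψ'' − αδ(x)ψ = Eψ from −ε to +ε: the ψ'' term gives ψ'(0⁺) − ψ'(0⁻) and the δ term gives −(2mα/ℏ²)ψ(0).
With ψ ∝ e^{−κ|x|} this yields −2κ = −2mα/ℏ², so κ = mα/ℏ² = 0.8292.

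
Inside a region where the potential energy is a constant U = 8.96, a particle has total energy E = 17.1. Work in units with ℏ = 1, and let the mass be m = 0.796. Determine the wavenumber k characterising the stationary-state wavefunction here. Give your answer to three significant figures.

With E > U the solution is oscillatory, ψ ∝ e^{±ikx} with k = √(2m(E − U))/ℏ.
k = √(2 × 0.796 × 8.14) = 3.600.

k = 3.60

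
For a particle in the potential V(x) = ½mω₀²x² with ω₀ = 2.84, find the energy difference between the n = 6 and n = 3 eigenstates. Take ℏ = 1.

E_n = ℏω₀(n + ½), so ΔE = (6 − 3) ℏω₀ = 3 × 2.84 = 8.520.

ΔE = 8.52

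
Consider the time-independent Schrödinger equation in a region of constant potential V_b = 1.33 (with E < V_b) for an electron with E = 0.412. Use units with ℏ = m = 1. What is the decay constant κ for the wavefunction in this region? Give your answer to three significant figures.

κ = 1.35

Since E < V_b the TISE in this region is ψ'' = κ²ψ with κ = √(2m(V_b − E))/ℏ.
κ = √(2 × 1 × 0.918) = 1.355.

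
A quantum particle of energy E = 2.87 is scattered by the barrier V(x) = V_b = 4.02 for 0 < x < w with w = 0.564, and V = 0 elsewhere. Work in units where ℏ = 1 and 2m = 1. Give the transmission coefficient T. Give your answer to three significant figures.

Since E < V_b the interior solution is evanescent with decay constant κ = √(2m(V_b − E))/ℏ = 1.072.
κw = 0.6048, sinh(κw) = 0.6424.
Matching ψ, ψ′ at both faces gives T = [1 + V_b² sinh²(κw) / (4E(V_b − E))]⁻¹ = 1/1.505 = 0.664.

T = 0.664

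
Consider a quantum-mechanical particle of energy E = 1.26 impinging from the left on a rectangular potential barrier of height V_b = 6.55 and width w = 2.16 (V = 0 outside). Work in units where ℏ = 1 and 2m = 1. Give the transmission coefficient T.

Since E < V_b the interior solution is evanescent with decay constant κ = √(2m(V_b − E))/ℏ = 2.300.
κw = 4.968, sinh(κw) = 71.87.
The exact tunnelling result is T⁻¹ = 1 + V_b² sinh²(κw) / [4E(V_b − E)] = 8312, so T = 0.000120.

T = 0.000120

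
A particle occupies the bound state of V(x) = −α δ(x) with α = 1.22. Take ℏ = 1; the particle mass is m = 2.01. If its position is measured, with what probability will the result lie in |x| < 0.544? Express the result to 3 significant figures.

P = 0.931

The normalised bound state is ψ = √κ e^{−κ|x|} with κ = mα/ℏ² = 2.452.
P(|x| < d) = ∫_{−d}^{d} κ e^{−2κ|x|} dx = 1 − e^{−2κd} = 1 − e^{−2.668} = 0.9306.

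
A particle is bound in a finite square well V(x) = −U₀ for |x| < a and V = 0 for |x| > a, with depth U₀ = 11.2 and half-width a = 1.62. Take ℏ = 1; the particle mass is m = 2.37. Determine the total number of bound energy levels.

Define the well-strength parameter z₀ = (a/ℏ)√(2mU₀) = 1.62 × √(2·2.37·11.2) = 11.80.
The even/odd transcendental equations gain one root per π/2 in z₀, giving N = 1 + ⌊2z₀/π⌋ = 1 + ⌊7.514⌋ = 8.

N = 8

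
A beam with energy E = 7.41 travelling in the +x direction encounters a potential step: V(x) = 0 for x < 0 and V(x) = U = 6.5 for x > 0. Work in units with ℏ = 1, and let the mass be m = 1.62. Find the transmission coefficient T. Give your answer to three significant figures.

T = 0.769

On each side the TISE gives plane waves with k = √(2m(E − V))/ℏ: k₁ = √(2·1.62·7.41) = 4.900, k₂ = √(2·1.62·0.91) = 1.717.
Continuity of ψ and ψ′ at the step yields the reflection amplitude r = (k₁ − k₂)/(k₁ + k₂) = 0.4810; thus R = |r|² = 0.2314, T = 0.7686.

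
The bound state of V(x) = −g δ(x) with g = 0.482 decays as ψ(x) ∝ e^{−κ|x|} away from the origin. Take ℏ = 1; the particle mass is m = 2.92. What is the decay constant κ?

κ = 1.41

Integrating the TISE across x = 0 gives the cusp condition ψ'(0⁺) − ψ'(0⁻) = −(2mg/ℏ²)ψ(0).
With ψ ∝ e^{−κ|x|} this yields −2κ = −2mg/ℏ², so κ = mg/ℏ² = 1.407.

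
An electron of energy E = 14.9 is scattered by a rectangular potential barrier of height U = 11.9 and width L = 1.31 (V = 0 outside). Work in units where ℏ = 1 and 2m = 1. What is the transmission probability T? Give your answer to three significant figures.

T = 0.683

E > U: inside the barrier k₂ = √(2m(E − U))/ℏ = 1.732, k₂L = 2.269.
Matching at both interfaces gives T⁻¹ = 1 + U² sin²(k₂L) / [4E(E − U)] = 1.465, hence T = 0.683.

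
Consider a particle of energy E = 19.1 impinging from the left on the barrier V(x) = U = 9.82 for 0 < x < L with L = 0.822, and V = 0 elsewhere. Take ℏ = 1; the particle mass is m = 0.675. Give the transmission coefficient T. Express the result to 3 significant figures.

T = 0.993

Above the barrier the interior wavenumber is k₂ = √(2m(E − U))/ℏ = 3.539, giving phase k₂L = 2.909.
T = [1 + U² sin²(k₂L) / (4E(E − U))]⁻¹ = 1/1.007 = 0.993.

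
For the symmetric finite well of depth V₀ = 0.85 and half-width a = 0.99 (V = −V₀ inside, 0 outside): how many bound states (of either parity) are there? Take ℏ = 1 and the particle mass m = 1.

N = 1

Define the well-strength parameter z₀ = (a/ℏ)√(2mV₀) = 0.99 × √(2·1·0.85) = 1.291.
A new bound state (alternating even/odd) appears each time z₀ passes a multiple of π/2, so N = ⌊2z₀/π⌋ + 1 = ⌊0.8218⌋ + 1 = 1.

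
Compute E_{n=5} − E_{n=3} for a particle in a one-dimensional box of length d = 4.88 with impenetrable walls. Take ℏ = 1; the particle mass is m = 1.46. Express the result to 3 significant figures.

ΔE = 2.27

E_n = n²π²ℏ²/(2md²), so ΔE = (5² − 3²) π²ℏ²/(2md²).
ΔE = 16 × π² / (2 × 1.46 × 4.88²) = 2.271.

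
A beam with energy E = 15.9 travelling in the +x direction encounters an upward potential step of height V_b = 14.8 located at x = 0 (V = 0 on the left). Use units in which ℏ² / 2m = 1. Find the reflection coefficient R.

The wavenumbers are k₁ = √(2mE)/ℏ = 3.987 on the left and k₂ = √(2m(E − V_b))/ℏ = 1.049 on the right.
Matching ψ and ψ′ at x = 0 gives r = (k₁ − k₂)/(k₁ + k₂), so R = r² = 0.3405 and T = 1 − R = 0.6595.

R = 0.340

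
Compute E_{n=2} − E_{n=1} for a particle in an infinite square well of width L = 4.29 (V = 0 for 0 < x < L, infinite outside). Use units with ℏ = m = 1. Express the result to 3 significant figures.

E_n = n²π²ℏ²/(2mL²), so ΔE = (2² − 1²) π²ℏ²/(2mL²).
ΔE = 3 × π² / (2 × 1 × 4.29²) = 0.8044.

ΔE = 0.804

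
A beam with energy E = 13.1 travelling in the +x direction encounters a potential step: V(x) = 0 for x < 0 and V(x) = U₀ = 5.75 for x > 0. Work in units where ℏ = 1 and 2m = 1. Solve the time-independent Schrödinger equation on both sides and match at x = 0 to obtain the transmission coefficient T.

T = 0.979

The wavenumbers are k₁ = √(2mE)/ℏ = 3.619 on the left and k₂ = √(2m(E − U₀))/ℏ = 2.711 on the right.
Matching ψ and ψ′ at x = 0 gives r = (k₁ − k₂)/(k₁ + k₂), so R = r² = 0.02059 and T = 1 − R = 0.9794.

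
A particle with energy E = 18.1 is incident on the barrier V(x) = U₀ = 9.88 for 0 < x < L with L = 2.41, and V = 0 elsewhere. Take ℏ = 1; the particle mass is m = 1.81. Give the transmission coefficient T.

Above the barrier the interior wavenumber is k₂ = √(2m(E − U₀))/ℏ = 5.455, giving phase k₂L = 13.15.
Matching at both interfaces gives T⁻¹ = 1 + U₀² sin²(k₂L) / [4E(E − U₀)] = 1.049, hence T = 0.953.

T = 0.953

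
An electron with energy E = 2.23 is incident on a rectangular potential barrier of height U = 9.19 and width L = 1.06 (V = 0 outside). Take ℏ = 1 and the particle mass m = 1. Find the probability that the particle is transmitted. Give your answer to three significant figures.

T = 0.00108

Since E < U the interior solution is evanescent with decay constant κ = √(2m(U − E))/ℏ = 3.731.
κL = 3.955, sinh(κL) = 26.08.
The exact tunnelling result is T⁻¹ = 1 + U² sinh²(κL) / [4E(U − E)] = 926.5, so T = 0.00108.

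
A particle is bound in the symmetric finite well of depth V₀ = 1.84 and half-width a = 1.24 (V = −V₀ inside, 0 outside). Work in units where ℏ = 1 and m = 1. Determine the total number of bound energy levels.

N = 2

Define the well-strength parameter z₀ = (a/ℏ)√(2mV₀) = 1.24 × √(2·1·1.84) = 2.379.
The even/odd transcendental equations gain one root per π/2 in z₀, giving N = 1 + ⌊2z₀/π⌋ = 1 + ⌊1.514⌋ = 2.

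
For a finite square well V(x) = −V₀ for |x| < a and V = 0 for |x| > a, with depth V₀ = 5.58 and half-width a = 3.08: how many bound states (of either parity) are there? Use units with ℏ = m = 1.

N = 7

The dimensionless depth is z₀ = a√(2mV₀)/ℏ = 3.08 × √(11.16) = 10.29.
The even/odd transcendental equations gain one root per π/2 in z₀, giving N = 1 + ⌊2z₀/π⌋ = 1 + ⌊6.550⌋ = 7.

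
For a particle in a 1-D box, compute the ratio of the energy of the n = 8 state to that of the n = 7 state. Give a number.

Since E_n ∝ n², the ratio is (8/7)² = 1.30612.

1.30612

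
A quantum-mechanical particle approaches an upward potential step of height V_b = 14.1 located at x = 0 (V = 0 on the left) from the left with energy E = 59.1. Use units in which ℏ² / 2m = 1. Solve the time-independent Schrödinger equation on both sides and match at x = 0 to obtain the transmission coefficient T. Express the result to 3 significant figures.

T = 0.995

On each side the TISE gives plane waves with k = √(2m(E − V))/ℏ: k₁ = √(2·½·59.1) = 7.688, k₂ = √(2·½·45) = 6.708.
Matching ψ and ψ′ at x = 0 gives r = (k₁ − k₂)/(k₁ + k₂), so R = r² = 0.004629 and T = 1 − R = 0.9954.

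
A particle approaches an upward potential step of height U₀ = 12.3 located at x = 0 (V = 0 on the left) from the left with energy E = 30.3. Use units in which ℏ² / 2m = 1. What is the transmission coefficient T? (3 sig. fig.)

T = 0.983

The wavenumbers are k₁ = √(2mE)/ℏ = 5.505 on the left and k₂ = √(2m(E − U₀))/ℏ = 4.243 on the right.
Matching ψ and ψ′ at x = 0 gives r = (k₁ − k₂)/(k₁ + k₂), so R = r² = 0.01676 and T = 1 − R = 0.9832.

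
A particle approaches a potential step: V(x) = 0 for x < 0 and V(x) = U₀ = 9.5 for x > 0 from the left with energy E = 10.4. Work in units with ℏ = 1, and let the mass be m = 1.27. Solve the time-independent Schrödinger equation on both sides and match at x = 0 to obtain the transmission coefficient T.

The wavenumbers are k₁ = √(2mE)/ℏ = 5.140 on the left and k₂ = √(2m(E − U₀))/ℏ = 1.512 on the right.
Matching ψ and ψ′ at x = 0 gives r = (k₁ − k₂)/(k₁ + k₂), so R = r² = 0.2974 and T = 1 − R = 0.7026.

T = 0.703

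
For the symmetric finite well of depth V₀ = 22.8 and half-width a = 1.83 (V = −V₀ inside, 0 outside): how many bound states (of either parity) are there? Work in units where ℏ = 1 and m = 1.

N = 8

The dimensionless depth is z₀ = a√(2mV₀)/ℏ = 1.83 × √(45.60) = 12.36.
A new bound state (alternating even/odd) appears each time z₀ passes a multiple of π/2, so N = ⌊2z₀/π⌋ + 1 = ⌊7.867⌋ + 1 = 8.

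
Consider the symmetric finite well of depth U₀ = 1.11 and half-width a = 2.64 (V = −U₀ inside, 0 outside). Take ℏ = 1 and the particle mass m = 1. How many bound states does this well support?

N = 3

Define the well-strength parameter z₀ = (a/ℏ)√(2mU₀) = 2.64 × √(2·1·1.11) = 3.934.
A new bound state (alternating even/odd) appears each time z₀ passes a multiple of π/2, so N = ⌊2z₀/π⌋ + 1 = ⌊2.504⌋ + 1 = 3.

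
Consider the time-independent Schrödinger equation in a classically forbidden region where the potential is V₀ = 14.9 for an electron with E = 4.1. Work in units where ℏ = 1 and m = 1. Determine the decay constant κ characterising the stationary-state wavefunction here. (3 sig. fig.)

κ = 4.65

Since E < V₀ the TISE in this region is ψ'' = κ²ψ with κ = √(2m(V₀ − E))/ℏ.
κ = √(2 × 1 × 10.8) = 4.648.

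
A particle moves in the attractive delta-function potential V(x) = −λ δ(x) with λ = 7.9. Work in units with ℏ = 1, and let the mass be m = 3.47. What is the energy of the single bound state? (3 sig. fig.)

E = -108

For x ≠ 0 the bound state is ψ ∝ e^{−κ|x|}; integrating the TISE across the delta gives the cusp condition 2κ = 2mλ/ℏ², so κ = 27.41.
Then E = −ℏ²κ²/(2m) = −mλ²/(2ℏ²) = -108.3.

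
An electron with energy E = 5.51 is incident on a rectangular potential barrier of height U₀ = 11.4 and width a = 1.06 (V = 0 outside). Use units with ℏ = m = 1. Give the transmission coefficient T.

E < U₀: inside the barrier ψ ∝ e^{±κx} with κ = √(2m(U₀ − E))/ℏ = 3.432.
κa = 3.638, sinh(κa) = 19.00.
The exact tunnelling result is T⁻¹ = 1 + U₀² sinh²(κa) / [4E(U₀ − E)] = 362.3, so T = 0.00276.

T = 0.00276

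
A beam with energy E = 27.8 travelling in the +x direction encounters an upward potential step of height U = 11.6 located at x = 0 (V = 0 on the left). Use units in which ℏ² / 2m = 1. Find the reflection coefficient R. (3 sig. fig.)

On each side the TISE gives plane waves with k = √(2m(E − V))/ℏ: k₁ = √(2·½·27.8) = 5.273, k₂ = √(2·½·16.2) = 4.025.
Matching ψ and ψ′ at x = 0 gives r = (k₁ − k₂)/(k₁ + k₂), so R = r² = 0.01801 and T = 1 − R = 0.9820.

R = 0.0180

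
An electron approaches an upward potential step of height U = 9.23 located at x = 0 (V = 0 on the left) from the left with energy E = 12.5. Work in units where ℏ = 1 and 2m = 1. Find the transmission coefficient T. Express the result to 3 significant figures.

T = 0.896

On each side the TISE gives plane waves with k = √(2m(E − V))/ℏ: k₁ = √(2·½·12.5) = 3.536, k₂ = √(2·½·3.27) = 1.808.
Matching ψ and ψ′ at x = 0 gives r = (k₁ − k₂)/(k₁ + k₂), so R = r² = 0.1045 and T = 1 − R = 0.8955.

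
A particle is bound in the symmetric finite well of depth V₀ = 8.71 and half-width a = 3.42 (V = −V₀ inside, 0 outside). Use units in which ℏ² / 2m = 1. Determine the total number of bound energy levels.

N = 7

Define the well-strength parameter z₀ = (a/ℏ)√(2mV₀) = 3.42 × √(2·0.5·8.71) = 10.09.
The even/odd transcendental equations gain one root per π/2 in z₀, giving N = 1 + ⌊2z₀/π⌋ = 1 + ⌊6.426⌋ = 7.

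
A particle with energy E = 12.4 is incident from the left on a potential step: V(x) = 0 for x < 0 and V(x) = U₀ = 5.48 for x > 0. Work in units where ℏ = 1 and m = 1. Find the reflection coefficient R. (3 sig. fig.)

The wavenumbers are k₁ = √(2mE)/ℏ = 4.980 on the left and k₂ = √(2m(E − U₀))/ℏ = 3.720 on the right.
Matching ψ and ψ′ at x = 0 gives r = (k₁ − k₂)/(k₁ + k₂), so R = r² = 0.02097 and T = 1 − R = 0.9790.

R = 0.0210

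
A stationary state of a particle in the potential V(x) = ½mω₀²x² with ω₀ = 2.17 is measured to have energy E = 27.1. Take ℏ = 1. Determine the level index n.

E_n = ℏω₀(n + ½) ⇒ n = E/(ℏω₀) − ½ = 27.1/2.17 − 0.5 = 11.988 → n = 12.

n = 12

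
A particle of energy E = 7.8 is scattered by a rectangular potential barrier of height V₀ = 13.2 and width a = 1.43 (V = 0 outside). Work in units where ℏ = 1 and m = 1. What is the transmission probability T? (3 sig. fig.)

T = 0.000320

E < V₀: inside the barrier ψ ∝ e^{±κx} with κ = √(2m(V₀ − E))/ℏ = 3.286.
κa = 4.699, sinh(κa) = 54.94.
Matching ψ, ψ′ at both faces gives T = [1 + V₀² sinh²(κa) / (4E(V₀ − E))]⁻¹ = 1/3123 = 0.000320.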